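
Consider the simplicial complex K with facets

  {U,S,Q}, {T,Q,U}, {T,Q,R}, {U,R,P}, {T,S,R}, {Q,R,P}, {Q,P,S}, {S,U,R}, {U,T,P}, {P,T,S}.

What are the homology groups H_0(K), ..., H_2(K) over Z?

H_0 ≅ Z,  H_1 ≅ Z/2Z,  H_2 = 0.

K has 6 vertices, 15 edges, 10 triangles.
rank ∂_0 = 0, rank ∂_1 = 5 ⇒ b_0 = 6 − 0 − 5 = 1; all invariant factors of ∂_1 are 1 so no torsion. So H_0 ≅ Z.
rank ∂_1 = 5, rank ∂_2 = 10 ⇒ b_1 = 15 − 5 − 10 = 0; ∂_2 has invariant factor(s) [2] giving torsion. So H_1 ≅ Z/2Z.
rank ∂_2 = 10, rank ∂_3 = 0 ⇒ b_2 = 10 − 10 − 0 = 0. So H_2 ≅ 0.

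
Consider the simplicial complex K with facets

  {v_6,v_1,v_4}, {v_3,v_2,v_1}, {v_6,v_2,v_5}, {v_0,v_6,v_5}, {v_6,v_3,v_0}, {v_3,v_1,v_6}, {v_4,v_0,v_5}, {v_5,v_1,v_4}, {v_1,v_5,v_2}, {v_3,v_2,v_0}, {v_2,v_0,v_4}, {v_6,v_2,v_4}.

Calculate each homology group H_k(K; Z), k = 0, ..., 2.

Fix the vertex order v_0 < v_1 < v_2 < v_3 < v_4 < v_5 < v_6 and write every simplex with vertices in increasing order. Then dim K = 2 and the simplices of K are:

  0-simplices (7): [v_0], [v_1], [v_2], [v_3], [v_4], [v_5], [v_6]
  1-simplices (18): (18 of them)
  2-simplices (12): (12 of them)

giving chain groups C_0 ≅ Z^7, C_1 ≅ Z^18, C_2 ≅ Z^12.

Boundary ∂_1: C_1 → C_0 sends each edge [p,q] (with p < q) to q − p.
The resulting 7×18 matrix has rank 6, and its Smith normal form has invariant factors (1,1,1,1,1,1).

Boundary ∂_2: C_2 → C_1 acts by ∂[p,q,r] = [q,r] − [p,r] + [p,q]. For instance
  ∂[v_1,v_2,v_5] = [v_2,v_5] − [v_1,v_5] + [v_1,v_2],
  ∂[v_1,v_3,v_6] = [v_3,v_6] − [v_1,v_6] + [v_1,v_3].
As a 18×12 matrix over Z this has rank 12, with invariant factors (1,1,1,1,1,1,1,1,1,1,1,2).

Reading off H_k = ker ∂_k / im ∂_{k+1}:

  H_0: rank C_0 − rank ∂_1 = 7 − 6 = 1, and the invariant factors of ∂_1 are all 1, so H_0 = Z.
  H_1: rank ker ∂_1 − rank ∂_2 = (18 − 6) − 12 = 0, and ∂_2 has invariant factor 2 > 1, so H_1 = Z/2Z.
  H_2: rank ker ∂_2 − rank ∂_3 = (12 − 12) − 0 = 0, and there is no ∂_3, so H_2 = 0.

As a check, the Euler characteristic is 7 − 18 + 12 = 1, which agrees with 1 − 0 + 0 = 1.

H_0 ≅ Z,  H_1 ≅ Z/2Z,  H_2 = 0.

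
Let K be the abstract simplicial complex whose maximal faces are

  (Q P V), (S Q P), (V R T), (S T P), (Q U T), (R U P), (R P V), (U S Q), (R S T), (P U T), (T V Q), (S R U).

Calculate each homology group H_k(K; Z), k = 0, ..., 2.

Order the vertices as P < Q < R < S < T < U < V. Listing each simplex with vertices in this order, K has dimension 2 with simplices:

  0-simplices (7): P, Q, R, S, T, U, V
  1-simplices (18): PQ, PR, PS, PT, PU, PV, QS, QT, QU, QV, RS, RT, RU, RV, ST, SU, TU, TV
  2-simplices (12): PQS, PQV, PRU, PRV, PST, PTU, QSU, QTU, QTV, RST, RSU, RTV

so the chain groups are C_0 ≅ Z^7, C_1 ≅ Z^18, C_2 ≅ Z^12.

The boundary map ∂_1: C_1 → C_0 maps an edge to its endpoints' difference, ∂[p,q] = q − p. For instance
  ∂RS = S − R.
This gives a 7×18 integer matrix of rank 6; reducing to Smith normal form yields diagonal entries (1,1,1,1,1,1).

Boundary ∂_2: C_2 → C_1 sends each 2-simplex [p,q,r] to [q,r] − [p,r] + [p,q]. For instance
  ∂PTU = TU − PU + PT,
  ∂PQS = QS − PS + PQ.
This gives a 18×12 integer matrix of rank 12; reducing to Smith normal form yields diagonal entries (1,1,1,1,1,1,1,1,1,1,1,2).

Now H_k = ker ∂_k / im ∂_{k+1}, so:

  H_0: rank C_0 − rank ∂_1 = 7 − 6 = 1, and the invariant factors of ∂_1 are all 1, so H_0 ≅ Z.
  H_1: rank ker ∂_1 − rank ∂_2 = (18 − 6) − 12 = 0, and ∂_2 has invariant factor 2 > 1, so H_1 ≅ Z/2.
  H_2: rank ker ∂_2 − rank ∂_3 = (12 − 12) − 0 = 0, and there is no ∂_3, so H_2 ≅ 0.

H_0 ≅ Z,  H_1 ≅ Z/2,  H_2 = 0.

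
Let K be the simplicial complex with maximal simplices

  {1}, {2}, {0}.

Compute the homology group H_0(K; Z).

Fix the vertex order 0 < 1 < 2 and write every simplex with vertices in increasing order. Then dim K = 0 and the simplices of K are:

  0-simplices (3): [0], [1], [2]

so the chain groups are C_0 ≅ Z^3.

From H_k ≅ ker(∂_k) / im(∂_{k+1}) we obtain:

  H_0: rank C_0 − rank ∂_1 = 3 − 0 = 3, and there is no ∂_1, so H_0 = Z^3.

H_0 = Z^3.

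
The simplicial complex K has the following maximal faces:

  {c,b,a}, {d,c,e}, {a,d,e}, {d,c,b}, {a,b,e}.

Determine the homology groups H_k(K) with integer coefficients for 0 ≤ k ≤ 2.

Fix the vertex order a < b < c < d < e and write every simplex with vertices in increasing order. Then dim K = 2 and the simplices of K are:

  0-simplices (5): a, b, c, d, e
  1-simplices (10): ab, ac, ad, ae, bc, bd, be, cd, ce, de
  2-simplices (5): abc, abe, ade, bcd, cde

so the chain groups are C_0 ≅ Z^5, C_1 ≅ Z^10, C_2 ≅ Z^5.

∂_1: C_1 → C_0 is given by ∂[p,q] = [q] − [p]. For instance
  ∂de = e − d.
This gives a 5×10 integer matrix of rank 4; reducing to Smith normal form yields diagonal entries (1,1,1,1).

∂_2: C_2 → C_1 acts by ∂[p,q,r] = [q,r] − [p,r] + [p,q]. For instance
  ∂ade = de − ae + ad,
  ∂abc = bc − ac + ab.
The resulting 10×5 matrix has rank 5, and its Smith normal form has invariant factors (1,1,1,1,1).

Now H_k = ker ∂_k / im ∂_{k+1}, so:

  H_0: rank C_0 − rank ∂_1 = 5 − 4 = 1, and the invariant factors of ∂_1 are all 1, so H_0 = Z.
  H_1: rank ker ∂_1 − rank ∂_2 = (10 − 4) − 5 = 1, and the invariant factors of ∂_2 are all 1, so H_1 = Z.
  H_2: rank ker ∂_2 − rank ∂_3 = (5 − 5) − 0 = 0, and there is no ∂_3, so H_2 = 0.

As a check, the Euler characteristic is 5 − 10 + 5 = 0, which agrees with 1 − 1 + 0 = 0.
(K is a triangulation of the Möbius band.)

H_0 ≅ Z,  H_1 ≅ Z,  H_2 = 0.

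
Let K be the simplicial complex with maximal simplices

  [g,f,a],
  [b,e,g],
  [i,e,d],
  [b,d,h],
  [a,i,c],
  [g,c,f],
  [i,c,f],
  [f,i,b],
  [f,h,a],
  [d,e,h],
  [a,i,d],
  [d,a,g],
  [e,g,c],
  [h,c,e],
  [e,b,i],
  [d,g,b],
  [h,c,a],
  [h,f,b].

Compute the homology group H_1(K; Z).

K has 9 vertices, 27 edges, 18 triangles.
rank ∂_1 = 8, rank ∂_2 = 18 ⇒ b_1 = 27 − 8 − 18 = 1; ∂_2 has invariant factor(s) [2] giving torsion. So H_1 = Z ⊕ Z/2Z.

H_1 ≅ Z ⊕ Z/2Z.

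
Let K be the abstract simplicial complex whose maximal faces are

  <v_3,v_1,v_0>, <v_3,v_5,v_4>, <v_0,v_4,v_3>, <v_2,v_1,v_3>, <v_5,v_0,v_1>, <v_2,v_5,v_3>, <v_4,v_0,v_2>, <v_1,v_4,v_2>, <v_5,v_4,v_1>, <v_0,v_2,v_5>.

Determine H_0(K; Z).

Take the total order v_0 < v_1 < v_2 < v_3 < v_4 < v_5 on the vertex set. Then K (dimension 2) consists of the simplices:

  0-simplices (6): [v_0], [v_1], [v_2], [v_3], [v_4], [v_5]
  1-simplices (15): (15 of them)
  2-simplices (10): [v_0,v_1,v_3], [v_0,v_1,v_5], [v_0,v_2,v_4], [v_0,v_2,v_5], [v_0,v_3,v_4], [v_1,v_2,v_3], [v_1,v_2,v_4], [v_1,v_4,v_5], [v_2,v_3,v_5], [v_3,v_4,v_5]

Hence C_0 ≅ Z^6, C_1 ≅ Z^15, C_2 ≅ Z^10.

Boundary ∂_1: C_1 → C_0 maps an edge to its endpoints' difference, ∂[p,q] = q − p.
The 6×15 boundary matrix has rank 5 and Smith normal form diag(1,1,1,1,1).

The boundary map ∂_2: C_2 → C_1 sends each 2-simplex [p,q,r] to [q,r] − [p,r] + [p,q]. For instance
  ∂[v_1,v_2,v_4] = [v_2,v_4] − [v_1,v_4] + [v_1,v_2],
  ∂[v_0,v_3,v_4] = [v_3,v_4] − [v_0,v_4] + [v_0,v_3].
This gives a 15×10 integer matrix of rank 10; reducing to Smith normal form yields diagonal entries (1,1,1,1,1,1,1,1,1,2).

Now H_k = ker ∂_k / im ∂_{k+1}, so:

  H_0: rank C_0 − rank ∂_1 = 6 − 5 = 1, and the invariant factors of ∂_1 are all 1, so H_0 = Z.

H_0 ≅ Z.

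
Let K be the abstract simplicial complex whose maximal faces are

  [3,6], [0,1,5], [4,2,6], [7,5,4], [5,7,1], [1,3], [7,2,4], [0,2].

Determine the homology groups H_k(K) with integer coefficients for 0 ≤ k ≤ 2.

Take the total order 0 < 1 < 2 < 3 < 4 < 5 < 6 < 7 on the vertex set. Then K (dimension 2) consists of the simplices:

  0-simplices (8): [0], [1], [2], [3], [4], [5], [6], [7]
  1-simplices (14): [0,1], [0,2], [0,5], [1,3], [1,5], [1,7], [2,4], [2,6], [2,7], [3,6], [4,5], [4,6], [4,7], [5,7]
  2-simplices (5): [0,1,5], [1,5,7], [2,4,6], [2,4,7], [4,5,7]

so the chain groups are C_0 ≅ Z^8, C_1 ≅ Z^14, C_2 ≅ Z^5.

Boundary ∂_1: C_1 → C_0 sends each edge [p,q] (with p < q) to q − p. For instance
  ∂[3,6] = [6] − [3].
As a 8×14 matrix over Z this has rank 7, with invariant factors (1,1,1,1,1,1,1).

Boundary ∂_2: C_2 → C_1 maps a triangle to the signed sum of its edges. For instance
  ∂[2,4,7] = [4,7] − [2,7] + [2,4],
  ∂[2,4,6] = [4,6] − [2,6] + [2,4].
The 14×5 boundary matrix has rank 5 and Smith normal form diag(1,1,1,1,1).

Computing H_k = (kernel of ∂_k) / (image of ∂_{k+1}):

  H_0: rank C_0 − rank ∂_1 = 8 − 7 = 1, and the invariant factors of ∂_1 are all 1, so H_0 ≅ Z.
  H_1: rank ker ∂_1 − rank ∂_2 = (14 − 7) − 5 = 2, and the invariant factors of ∂_2 are all 1, so H_1 ≅ Z^2.
  H_2: rank ker ∂_2 − rank ∂_3 = (5 − 5) − 0 = 0, and there is no ∂_3, so H_2 ≅ 0.

As a check, the Euler characteristic is 8 − 14 + 5 = -1, which agrees with 1 − 2 + 0 = -1.

H_0 = Z,  H_1 = Z^2,  H_2 = 0.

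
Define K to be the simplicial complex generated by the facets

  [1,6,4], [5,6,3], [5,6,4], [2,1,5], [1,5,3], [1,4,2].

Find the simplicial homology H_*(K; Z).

We work with the vertex ordering 1 < 2 < 3 < 4 < 5 < 6. The simplices of K, each written with vertices in increasing order, are:

  0-simplices (6): [1], [2], [3], [4], [5], [6]
  1-simplices (12): [1,2], [1,3], [1,4], [1,5], [1,6], [2,4], [2,5], [3,5], [3,6], [4,5], [4,6], [5,6]
  2-simplices (6): [1,2,4], [1,2,5], [1,3,5], [1,4,6], [3,5,6], [4,5,6]

Hence C_0 ≅ Z^6, C_1 ≅ Z^12, C_2 ≅ Z^6.

Boundary ∂_1: C_1 → C_0 maps an edge to its endpoints' difference, ∂[p,q] = q − p. For instance
  ∂[1,3] = [3] − [1].
The resulting 6×12 matrix has rank 5, and its Smith normal form has invariant factors (1,1,1,1,1).

∂_2: C_2 → C_1 sends each 2-simplex [p,q,r] to [q,r] − [p,r] + [p,q]. For instance
  ∂[1,2,4] = [2,4] − [1,4] + [1,2],
  ∂[1,2,5] = [2,5] − [1,5] + [1,2].
This gives a 12×6 integer matrix of rank 6; reducing to Smith normal form yields diagonal entries (1,1,1,1,1,1).

From H_k ≅ ker(∂_k) / im(∂_{k+1}) we obtain:

  H_0: rank C_0 − rank ∂_1 = 6 − 5 = 1, and the invariant factors of ∂_1 are all 1, so H_0 = Z.
  H_1: rank ker ∂_1 − rank ∂_2 = (12 − 5) − 6 = 1, and the invariant factors of ∂_2 are all 1, so H_1 = Z.
  H_2: rank ker ∂_2 − rank ∂_3 = (6 − 6) − 0 = 0, and there is no ∂_3, so H_2 = 0.

As a check, the Euler characteristic is 6 − 12 + 6 = 0, which agrees with 1 − 1 + 0 = 0.

H_0 ≅ Z,  H_1 ≅ Z,  H_2 = 0.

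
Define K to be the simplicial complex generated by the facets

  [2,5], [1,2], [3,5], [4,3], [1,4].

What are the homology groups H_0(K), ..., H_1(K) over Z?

H_0 = Z,  H_1 = Z.

K has 5 vertices, 5 edges.
rank ∂_0 = 0, rank ∂_1 = 4 ⇒ b_0 = 5 − 0 − 4 = 1; all invariant factors of ∂_1 are 1 so no torsion. So H_0 ≅ Z.
rank ∂_1 = 4, rank ∂_2 = 0 ⇒ b_1 = 5 − 4 − 0 = 1. So H_1 ≅ Z.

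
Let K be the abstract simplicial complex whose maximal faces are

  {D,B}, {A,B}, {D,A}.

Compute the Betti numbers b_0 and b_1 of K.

Fix the vertex order A < B < D and write every simplex with vertices in increasing order. Then dim K = 1 and the simplices of K are:

  0-simplices (3): A, B, D
  1-simplices (3): AB, AD, BD

so the chain groups are C_0 ≅ Z^3, C_1 ≅ Z^3.

∂_1: C_1 → C_0 is given by ∂[p,q] = [q] − [p].
The resulting 3×3 matrix has rank 2, and its Smith normal form has invariant factors (1,1).

From H_k ≅ ker(∂_k) / im(∂_{k+1}) we obtain:

  H_0: rank C_0 − rank ∂_1 = 3 − 2 = 1, and the invariant factors of ∂_1 are all 1, so H_0 ≅ Z.
  H_1: rank ker ∂_1 − rank ∂_2 = (3 − 2) − 0 = 1, and there is no ∂_2, so H_1 ≅ Z.

(K is a triangulation of the circle S^1.)

Hence the Betti numbers are b_0 = 1, b_1 = 1.

b_0 = 1, b_1 = 1.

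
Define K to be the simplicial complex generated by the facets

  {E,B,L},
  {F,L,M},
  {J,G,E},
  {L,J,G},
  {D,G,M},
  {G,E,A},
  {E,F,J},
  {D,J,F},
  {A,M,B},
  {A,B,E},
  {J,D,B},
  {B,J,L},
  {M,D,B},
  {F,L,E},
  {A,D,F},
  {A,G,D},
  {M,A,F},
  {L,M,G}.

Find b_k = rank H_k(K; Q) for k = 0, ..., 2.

Fix the vertex order A < B < D < E < F < G < J < L < M and write every simplex with vertices in increasing order. Then dim K = 2 and the simplices of K are:

  0-simplices (9): A, B, D, E, F, G, J, L, M
  1-simplices (27): AB, AD, AE, AF, AG, AM, BD, BE, BJ, BL, BM, DF, DG, DJ, DM, EF, EG, EJ, EL, FJ, FL, FM, GJ, GL, GM, JL, LM
  2-simplices (18): ABE, ABM, ADF, ADG, AEG, AFM, BDJ, BDM, BEL, BJL, DFJ, DGM, EFJ, EFL, EGJ, FLM, GJL, GLM

Hence C_0 ≅ Z^9, C_1 ≅ Z^27, C_2 ≅ Z^18.

The boundary map ∂_1: C_1 → C_0 is given by ∂[p,q] = [q] − [p].
The 9×27 boundary matrix has rank 8 and Smith normal form diag(1,1,1,1,1,1,1,1).

∂_2: C_2 → C_1 maps a triangle to the signed sum of its edges. For instance
  ∂GJL = JL − GL + GJ,
  ∂ABE = BE − AE + AB.
This gives a 27×18 integer matrix of rank 18; reducing to Smith normal form yields diagonal entries (1,1,1,1,1,1,1,1,1,1,1,1,1,1,1,1,1,2).

From H_k ≅ ker(∂_k) / im(∂_{k+1}) we obtain:

  H_0: rank C_0 − rank ∂_1 = 9 − 8 = 1, and the invariant factors of ∂_1 are all 1, so H_0 ≅ Z.
  H_1: rank ker ∂_1 − rank ∂_2 = (27 − 8) − 18 = 1, and ∂_2 has invariant factor 2 > 1, so H_1 ≅ Z ⊕ Z/2Z.
  H_2: rank ker ∂_2 − rank ∂_3 = (18 − 18) − 0 = 0, and there is no ∂_3, so H_2 ≅ 0.

Hence the Betti numbers are b_0 = 1, b_1 = 1, b_2 = 0.

b_0 = 1, b_1 = 1, b_2 = 0.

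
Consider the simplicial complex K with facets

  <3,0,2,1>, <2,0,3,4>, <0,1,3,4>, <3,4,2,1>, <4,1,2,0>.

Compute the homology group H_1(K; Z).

H_1 = 0.

Fix the vertex order 0 < 1 < 2 < 3 < 4 and write every simplex with vertices in increasing order. Then dim K = 3 and the simplices of K are:

  0-simplices (5): [0], [1], [2], [3], [4]
  1-simplices (10): [0,1], [0,2], [0,3], [0,4], [1,2], [1,3], [1,4], [2,3], [2,4], [3,4]
  2-simplices (10): [0,1,2], [0,1,3], [0,1,4], [0,2,3], [0,2,4], [0,3,4], [1,2,3], [1,2,4], [1,3,4], [2,3,4]
  3-simplices (5): [0,1,2,3], [0,1,2,4], [0,1,3,4], [0,2,3,4], [1,2,3,4]

so the chain groups are C_0 ≅ Z^5, C_1 ≅ Z^10, C_2 ≅ Z^10, C_3 ≅ Z^5.

Boundary ∂_1: C_1 → C_0 maps an edge to its endpoints' difference, ∂[p,q] = q − p. For instance
  ∂[0,4] = [4] − [0].
As a 5×10 matrix over Z this has rank 4, with invariant factors (1,1,1,1).

The boundary map ∂_2: C_2 → C_1 sends each 2-simplex [p,q,r] to [q,r] − [p,r] + [p,q]. For instance
  ∂[0,1,2] = [1,2] − [0,2] + [0,1],
  ∂[1,2,4] = [2,4] − [1,4] + [1,2].
This gives a 10×10 integer matrix of rank 6; reducing to Smith normal form yields diagonal entries (1,1,1,1,1,1).

∂_3: C_3 → C_2 sends each 3-simplex σ to the alternating sum Σ_i (−1)^i (σ with its i-th vertex removed). For instance
  ∂[0,1,3,4] = [1,3,4] − [0,3,4] + [0,1,4] − [0,1,3],
  ∂[0,1,2,4] = [1,2,4] − [0,2,4] + [0,1,4] − [0,1,2].
This gives a 10×5 integer matrix of rank 4; reducing to Smith normal form yields diagonal entries (1,1,1,1).

Computing H_k = (kernel of ∂_k) / (image of ∂_{k+1}):

  H_1: rank ker ∂_1 − rank ∂_2 = (10 − 4) − 6 = 0, and the invariant factors of ∂_2 are all 1, so H_1 ≅ 0.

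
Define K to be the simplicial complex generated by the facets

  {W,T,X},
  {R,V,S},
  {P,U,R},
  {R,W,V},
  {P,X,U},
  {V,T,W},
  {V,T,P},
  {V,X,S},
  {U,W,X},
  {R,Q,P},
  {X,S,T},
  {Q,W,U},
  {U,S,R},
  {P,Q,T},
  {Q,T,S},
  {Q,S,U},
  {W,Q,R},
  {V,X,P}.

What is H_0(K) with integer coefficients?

Fix the vertex order P < Q < R < S < T < U < V < W < X and write every simplex with vertices in increasing order. Then dim K = 2 and the simplices of K are:

  0-simplices (9): P, Q, R, S, T, U, V, W, X
  1-simplices (27): PQ, PR, PT, PU, PV, PX, QR, QS, QT, QU, QW, RS, RU, RV, RW, ST, SU, SV, SX, TV, TW, TX, UW, UX, VW, VX, WX
  2-simplices (18): PQR, PQT, PRU, PTV, PUX, PVX, QRW, QST, QSU, QUW, RSU, RSV, RVW, STX, SVX, TVW, TWX, UWX

giving chain groups C_0 ≅ Z^9, C_1 ≅ Z^27, C_2 ≅ Z^18.

Boundary ∂_1: C_1 → C_0 sends each edge [p,q] (with p < q) to q − p. For instance
  ∂PR = R − P.
The 9×27 boundary matrix has rank 8 and Smith normal form diag(1,1,1,1,1,1,1,1).

∂_2: C_2 → C_1 acts by ∂[p,q,r] = [q,r] − [p,r] + [p,q]. For instance
  ∂UWX = WX − UX + UW,
  ∂SVX = VX − SX + SV.
This gives a 27×18 integer matrix of rank 18; reducing to Smith normal form yields diagonal entries (1,1,1,1,1,1,1,1,1,1,1,1,1,1,1,1,1,2).

Computing H_k = (kernel of ∂_k) / (image of ∂_{k+1}):

  H_0: rank C_0 − rank ∂_1 = 9 − 8 = 1, and the invariant factors of ∂_1 are all 1, so H_0 = Z.

(K is a triangulation of the Klein bottle.)

H_0 ≅ Z.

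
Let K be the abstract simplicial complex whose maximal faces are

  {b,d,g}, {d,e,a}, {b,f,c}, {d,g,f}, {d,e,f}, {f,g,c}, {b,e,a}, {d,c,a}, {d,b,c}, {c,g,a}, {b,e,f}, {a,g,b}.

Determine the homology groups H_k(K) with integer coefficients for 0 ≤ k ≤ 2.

K has 7 vertices, 18 edges, 12 triangles.
rank ∂_0 = 0, rank ∂_1 = 6 ⇒ b_0 = 7 − 0 − 6 = 1; all invariant factors of ∂_1 are 1 so no torsion. So H_0 ≅ Z.
rank ∂_1 = 6, rank ∂_2 = 12 ⇒ b_1 = 18 − 6 − 12 = 0; ∂_2 has invariant factor(s) [2] giving torsion. So H_1 ≅ Z/2.
rank ∂_2 = 12, rank ∂_3 = 0 ⇒ b_2 = 12 − 12 − 0 = 0. So H_2 ≅ 0.

H_0 = Z,  H_1 = Z/2,  H_2 = 0.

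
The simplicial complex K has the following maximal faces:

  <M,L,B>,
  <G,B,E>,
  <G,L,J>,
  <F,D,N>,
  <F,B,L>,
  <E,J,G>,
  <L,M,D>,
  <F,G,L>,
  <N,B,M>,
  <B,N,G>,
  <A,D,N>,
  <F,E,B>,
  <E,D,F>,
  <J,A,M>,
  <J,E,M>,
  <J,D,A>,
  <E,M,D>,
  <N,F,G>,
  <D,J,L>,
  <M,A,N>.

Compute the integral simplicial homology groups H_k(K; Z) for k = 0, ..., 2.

H_0 ≅ Z,  H_1 ≅ Z ⊕ Z_2,  H_2 = 0.

We work with the vertex ordering A < B < D < E < F < G < J < L < M < N. The simplices of K, each written with vertices in increasing order, are:

  0-simplices (10): A, B, D, E, F, G, J, L, M, N
  1-simplices (30): AD, AJ, AM, AN, BE, BF, BG, BL, BM, BN, DE, DF, DJ, DL, DM, DN, EF, EG, EJ, EM, FG, FL, FN, GJ, GL, GN, JL, JM, LM, MN
  2-simplices (20): ADJ, ADN, AJM, AMN, BEF, BEG, BFL, BGN, BLM, BMN, DEF, DEM, DFN, DJL, DLM, EGJ, EJM, FGL, FGN, GJL

so the chain groups are C_0 ≅ Z^10, C_1 ≅ Z^30, C_2 ≅ Z^20.

The boundary map ∂_1: C_1 → C_0 maps an edge to its endpoints' difference, ∂[p,q] = q − p. For instance
  ∂EJ = J − E.
The resulting 10×30 matrix has rank 9, and its Smith normal form has invariant factors (1,1,1,1,1,1,1,1,1).

∂_2: C_2 → C_1 maps a triangle to the signed sum of its edges. For instance
  ∂BEG = EG − BG + BE,
  ∂DFN = FN − DN + DF.
As a 30×20 matrix over Z this has rank 20, with invariant factors (1,1,1,1,1,1,1,1,1,1,1,1,1,1,1,1,1,1,1,2).

Reading off H_k = ker ∂_k / im ∂_{k+1}:

  H_0: rank C_0 − rank ∂_1 = 10 − 9 = 1, and the invariant factors of ∂_1 are all 1, so H_0 = Z.
  H_1: rank ker ∂_1 − rank ∂_2 = (30 − 9) − 20 = 1, and ∂_2 has invariant factor 2 > 1, so H_1 = Z ⊕ Z_2.
  H_2: rank ker ∂_2 − rank ∂_3 = (20 − 20) − 0 = 0, and there is no ∂_3, so H_2 = 0.

As a check, the Euler characteristic is 10 − 30 + 20 = 0, which agrees with 1 − 1 + 0 = 0.
(K is a triangulation of the Klein bottle.)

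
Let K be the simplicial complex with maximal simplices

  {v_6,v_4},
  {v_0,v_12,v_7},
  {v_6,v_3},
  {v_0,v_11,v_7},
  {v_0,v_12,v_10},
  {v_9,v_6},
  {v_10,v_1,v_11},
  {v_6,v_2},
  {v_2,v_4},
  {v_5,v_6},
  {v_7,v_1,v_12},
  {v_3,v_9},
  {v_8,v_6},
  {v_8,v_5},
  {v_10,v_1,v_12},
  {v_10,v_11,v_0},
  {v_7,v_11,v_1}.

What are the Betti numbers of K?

We work with the vertex ordering v_0 < v_1 < v_2 < v_3 < v_4 < v_5 < v_6 < v_7 < v_8 < v_9 < v_10 < v_11 < v_12. The simplices of K, each written with vertices in increasing order, are:

  0-simplices (13): [v_0], [v_1], [v_2], [v_3], [v_4], [v_5], [v_6], [v_7], [v_8], [v_9], [v_10], [v_11], [v_12]
  1-simplices (21): (21 of them)
  2-simplices (8): [v_0,v_7,v_11], [v_0,v_7,v_12], [v_0,v_10,v_11], [v_0,v_10,v_12], [v_1,v_7,v_11], [v_1,v_7,v_12], [v_1,v_10,v_11], [v_1,v_10,v_12]

giving chain groups C_0 ≅ Z^13, C_1 ≅ Z^21, C_2 ≅ Z^8.

Boundary ∂_1: C_1 → C_0 maps an edge to its endpoints' difference, ∂[p,q] = q − p. For instance
  ∂[v_0,v_7] = [v_7] − [v_0].
The resulting 13×21 matrix has rank 11, and its Smith normal form has invariant factors (1,1,1,1,1,1,1,1,1,1,1).

The boundary map ∂_2: C_2 → C_1 sends each 2-simplex [p,q,r] to [q,r] − [p,r] + [p,q]. For instance
  ∂[v_1,v_10,v_12] = [v_10,v_12] − [v_1,v_12] + [v_1,v_10],
  ∂[v_0,v_10,v_12] = [v_10,v_12] − [v_0,v_12] + [v_0,v_10].
As a 21×8 matrix over Z this has rank 7, with invariant factors (1,1,1,1,1,1,1).

Now H_k = ker ∂_k / im ∂_{k+1}, so:

  H_0: rank C_0 − rank ∂_1 = 13 − 11 = 2, and the invariant factors of ∂_1 are all 1, so H_0 = Z^2.
  H_1: rank ker ∂_1 − rank ∂_2 = (21 − 11) − 7 = 3, and the invariant factors of ∂_2 are all 1, so H_1 = Z^3.
  H_2: rank ker ∂_2 − rank ∂_3 = (8 − 7) − 0 = 1, and there is no ∂_3, so H_2 = Z.

As a check, the Euler characteristic is 13 − 21 + 8 = 0, which agrees with 2 − 3 + 1 = 0.
(K is a triangulation of the disjoint union of a wedge of 3 circles and the 2-sphere S^2.)

Hence the Betti numbers are b_0 = 2, b_1 = 3, b_2 = 1.

b_0 = 2, b_1 = 3, b_2 = 1.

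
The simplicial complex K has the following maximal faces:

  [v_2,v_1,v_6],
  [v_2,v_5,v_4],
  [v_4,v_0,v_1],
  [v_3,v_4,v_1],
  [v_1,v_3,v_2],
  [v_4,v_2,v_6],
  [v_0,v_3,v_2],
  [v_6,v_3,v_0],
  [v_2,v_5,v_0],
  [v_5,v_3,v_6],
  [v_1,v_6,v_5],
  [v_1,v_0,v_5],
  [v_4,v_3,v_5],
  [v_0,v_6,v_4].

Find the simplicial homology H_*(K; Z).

H_0 ≅ Z,  H_1 ≅ Z^2,  H_2 ≅ Z.

Take the total order v_0 < v_1 < v_2 < v_3 < v_4 < v_5 < v_6 on the vertex set. Then K (dimension 2) consists of the simplices:

  0-simplices (7): [v_0], [v_1], [v_2], [v_3], [v_4], [v_5], [v_6]
  1-simplices (21): (21 of them)
  2-simplices (14): (14 of them)

so the chain groups are C_0 ≅ Z^7, C_1 ≅ Z^21, C_2 ≅ Z^14.

Boundary ∂_1: C_1 → C_0 maps an edge to its endpoints' difference, ∂[p,q] = q − p. For instance
  ∂[v_4,v_5] = [v_5] − [v_4].
The 7×21 boundary matrix has rank 6 and Smith normal form diag(1,1,1,1,1,1).

Boundary ∂_2: C_2 → C_1 acts by ∂[p,q,r] = [q,r] − [p,r] + [p,q]. For instance
  ∂[v_1,v_3,v_4] = [v_3,v_4] − [v_1,v_4] + [v_1,v_3],
  ∂[v_0,v_4,v_6] = [v_4,v_6] − [v_0,v_6] + [v_0,v_4].
As a 21×14 matrix over Z this has rank 13, with invariant factors (1,1,1,1,1,1,1,1,1,1,1,1,1).

Now H_k = ker ∂_k / im ∂_{k+1}, so:

  H_0: rank C_0 − rank ∂_1 = 7 − 6 = 1, and the invariant factors of ∂_1 are all 1, so H_0 = Z.
  H_1: rank ker ∂_1 − rank ∂_2 = (21 − 6) − 13 = 2, and the invariant factors of ∂_2 are all 1, so H_1 = Z^2.
  H_2: rank ker ∂_2 − rank ∂_3 = (14 − 13) − 0 = 1, and there is no ∂_3, so H_2 = Z.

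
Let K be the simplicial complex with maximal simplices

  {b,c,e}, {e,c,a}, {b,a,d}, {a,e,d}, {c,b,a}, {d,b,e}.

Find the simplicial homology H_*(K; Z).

Fix the vertex order a < b < c < d < e and write every simplex with vertices in increasing order. Then dim K = 2 and the simplices of K are:

  0-simplices (5): a, b, c, d, e
  1-simplices (9): ab, ac, ad, ae, bc, bd, be, ce, de
  2-simplices (6): abc, abd, ace, ade, bce, bde

Hence C_0 ≅ Z^5, C_1 ≅ Z^9, C_2 ≅ Z^6.

Boundary ∂_1: C_1 → C_0 maps an edge to its endpoints' difference, ∂[p,q] = q − p.
The resulting 5×9 matrix has rank 4, and its Smith normal form has invariant factors (1,1,1,1).

Boundary ∂_2: C_2 → C_1 sends each 2-simplex [p,q,r] to [q,r] − [p,r] + [p,q]. For instance
  ∂ade = de − ae + ad,
  ∂ace = ce − ae + ac.
This gives a 9×6 integer matrix of rank 5; reducing to Smith normal form yields diagonal entries (1,1,1,1,1).

From H_k ≅ ker(∂_k) / im(∂_{k+1}) we obtain:

  H_0: rank C_0 − rank ∂_1 = 5 − 4 = 1, and the invariant factors of ∂_1 are all 1, so H_0 = Z.
  H_1: rank ker ∂_1 − rank ∂_2 = (9 − 4) − 5 = 0, and the invariant factors of ∂_2 are all 1, so H_1 = 0.
  H_2: rank ker ∂_2 − rank ∂_3 = (6 − 5) − 0 = 1, and there is no ∂_3, so H_2 = Z.

H_0 = Z,  H_1 = 0,  H_2 = Z.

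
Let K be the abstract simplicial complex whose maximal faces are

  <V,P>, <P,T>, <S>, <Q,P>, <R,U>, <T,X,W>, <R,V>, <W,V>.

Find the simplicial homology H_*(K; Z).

K has 9 vertices, 9 edges, 1 triangle.
rank ∂_0 = 0, rank ∂_1 = 7 ⇒ b_0 = 9 − 0 − 7 = 2; all invariant factors of ∂_1 are 1 so no torsion. So H_0 ≅ Z^2.
rank ∂_1 = 7, rank ∂_2 = 1 ⇒ b_1 = 9 − 7 − 1 = 1; all invariant factors of ∂_2 are 1 so no torsion. So H_1 ≅ Z.
rank ∂_2 = 1, rank ∂_3 = 0 ⇒ b_2 = 1 − 1 − 0 = 0. So H_2 ≅ 0.

H_0 = Z^2,  H_1 = Z,  H_2 = 0.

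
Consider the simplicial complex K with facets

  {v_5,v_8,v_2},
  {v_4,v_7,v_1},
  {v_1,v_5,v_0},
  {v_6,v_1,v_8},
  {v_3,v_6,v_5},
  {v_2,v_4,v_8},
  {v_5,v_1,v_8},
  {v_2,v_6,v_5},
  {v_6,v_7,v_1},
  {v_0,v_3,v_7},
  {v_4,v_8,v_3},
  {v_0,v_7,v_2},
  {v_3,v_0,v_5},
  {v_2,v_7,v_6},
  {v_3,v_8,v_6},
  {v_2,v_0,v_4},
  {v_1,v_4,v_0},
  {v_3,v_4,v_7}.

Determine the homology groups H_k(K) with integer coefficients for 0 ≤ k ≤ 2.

Take the total order v_0 < v_1 < v_2 < v_3 < v_4 < v_5 < v_6 < v_7 < v_8 on the vertex set. Then K (dimension 2) consists of the simplices:

  0-simplices (9): [v_0], [v_1], [v_2], [v_3], [v_4], [v_5], [v_6], [v_7], [v_8]
  1-simplices (27): (27 of them)
  2-simplices (18): (18 of them)

giving chain groups C_0 ≅ Z^9, C_1 ≅ Z^27, C_2 ≅ Z^18.

The boundary map ∂_1: C_1 → C_0 sends each edge [p,q] (with p < q) to q − p. For instance
  ∂[v_1,v_7] = [v_7] − [v_1].
This gives a 9×27 integer matrix of rank 8; reducing to Smith normal form yields diagonal entries (1,1,1,1,1,1,1,1).

Boundary ∂_2: C_2 → C_1 acts by ∂[p,q,r] = [q,r] − [p,r] + [p,q]. For instance
  ∂[v_0,v_1,v_4] = [v_1,v_4] − [v_0,v_4] + [v_0,v_1],
  ∂[v_2,v_6,v_7] = [v_6,v_7] − [v_2,v_7] + [v_2,v_6].
As a 27×18 matrix over Z this has rank 18, with invariant factors (1,1,1,1,1,1,1,1,1,1,1,1,1,1,1,1,1,2).

From H_k ≅ ker(∂_k) / im(∂_{k+1}) we obtain:

  H_0: rank C_0 − rank ∂_1 = 9 − 8 = 1, and the invariant factors of ∂_1 are all 1, so H_0 ≅ Z.
  H_1: rank ker ∂_1 − rank ∂_2 = (27 − 8) − 18 = 1, and ∂_2 has invariant factor 2 > 1, so H_1 ≅ Z ⊕ Z/2.
  H_2: rank ker ∂_2 − rank ∂_3 = (18 − 18) − 0 = 0, and there is no ∂_3, so H_2 ≅ 0.

H_0 ≅ Z,  H_1 ≅ Z ⊕ Z/2,  H_2 = 0.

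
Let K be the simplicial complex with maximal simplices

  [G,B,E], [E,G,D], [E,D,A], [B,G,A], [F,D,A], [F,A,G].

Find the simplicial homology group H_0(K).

H_0 = Z.

Order the vertices as A < B < D < E < F < G. Listing each simplex with vertices in this order, K has dimension 2 with simplices:

  0-simplices (6): A, B, D, E, F, G
  1-simplices (12): AB, AD, AE, AF, AG, BE, BG, DE, DF, DG, EG, FG
  2-simplices (6): ABG, ADE, ADF, AFG, BEG, DEG

giving chain groups C_0 ≅ Z^6, C_1 ≅ Z^12, C_2 ≅ Z^6.

∂_1: C_1 → C_0 maps an edge to its endpoints' difference, ∂[p,q] = q − p.
The 6×12 boundary matrix has rank 5 and Smith normal form diag(1,1,1,1,1).

∂_2: C_2 → C_1 acts by ∂[p,q,r] = [q,r] − [p,r] + [p,q]. For instance
  ∂DEG = EG − DG + DE,
  ∂AFG = FG − AG + AF.
The 12×6 boundary matrix has rank 6 and Smith normal form diag(1,1,1,1,1,1).

Now H_k = ker ∂_k / im ∂_{k+1}, so:

  H_0: rank C_0 − rank ∂_1 = 6 − 5 = 1, and the invariant factors of ∂_1 are all 1, so H_0 ≅ Z.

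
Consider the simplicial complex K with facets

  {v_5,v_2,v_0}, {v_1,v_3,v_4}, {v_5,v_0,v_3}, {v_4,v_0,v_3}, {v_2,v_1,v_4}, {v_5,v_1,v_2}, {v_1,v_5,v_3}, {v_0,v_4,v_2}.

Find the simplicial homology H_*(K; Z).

H_0 = Z,  H_1 = 0,  H_2 = Z.

We work with the vertex ordering v_0 < v_1 < v_2 < v_3 < v_4 < v_5. The simplices of K, each written with vertices in increasing order, are:

  0-simplices (6): [v_0], [v_1], [v_2], [v_3], [v_4], [v_5]
  1-simplices (12): [v_0,v_2], [v_0,v_3], [v_0,v_4], [v_0,v_5], [v_1,v_2], [v_1,v_3], [v_1,v_4], [v_1,v_5], [v_2,v_4], [v_2,v_5], [v_3,v_4], [v_3,v_5]
  2-simplices (8): [v_0,v_2,v_4], [v_0,v_2,v_5], [v_0,v_3,v_4], [v_0,v_3,v_5], [v_1,v_2,v_4], [v_1,v_2,v_5], [v_1,v_3,v_4], [v_1,v_3,v_5]

so the chain groups are C_0 ≅ Z^6, C_1 ≅ Z^12, C_2 ≅ Z^8.

The boundary map ∂_1: C_1 → C_0 sends each edge [p,q] (with p < q) to q − p. For instance
  ∂[v_0,v_5] = [v_5] − [v_0].
The 6×12 boundary matrix has rank 5 and Smith normal form diag(1,1,1,1,1).

Boundary ∂_2: C_2 → C_1 acts by ∂[p,q,r] = [q,r] − [p,r] + [p,q]. For instance
  ∂[v_0,v_2,v_5] = [v_2,v_5] − [v_0,v_5] + [v_0,v_2],
  ∂[v_1,v_3,v_4] = [v_3,v_4] − [v_1,v_4] + [v_1,v_3].
The 12×8 boundary matrix has rank 7 and Smith normal form diag(1,1,1,1,1,1,1).

Computing H_k = (kernel of ∂_k) / (image of ∂_{k+1}):

  H_0: rank C_0 − rank ∂_1 = 6 − 5 = 1, and the invariant factors of ∂_1 are all 1, so H_0 = Z.
  H_1: rank ker ∂_1 − rank ∂_2 = (12 − 5) − 7 = 0, and the invariant factors of ∂_2 are all 1, so H_1 = 0.
  H_2: rank ker ∂_2 − rank ∂_3 = (8 − 7) − 0 = 1, and there is no ∂_3, so H_2 = Z.

(K is a triangulation of the 2-sphere S^2.)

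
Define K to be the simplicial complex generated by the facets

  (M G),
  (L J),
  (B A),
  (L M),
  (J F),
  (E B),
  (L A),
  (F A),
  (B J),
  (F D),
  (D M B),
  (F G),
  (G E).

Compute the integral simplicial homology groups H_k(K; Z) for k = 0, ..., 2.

H_0 ≅ Z,  H_1 ≅ Z^6,  H_2 = 0.

We work with the vertex ordering A < B < D < E < F < G < J < L < M. The simplices of K, each written with vertices in increasing order, are:

  0-simplices (9): A, B, D, E, F, G, J, L, M
  1-simplices (15): AB, AF, AL, BD, BE, BJ, BM, DF, DM, EG, FG, FJ, GM, JL, LM
  2-simplices (1): BDM

giving chain groups C_0 ≅ Z^9, C_1 ≅ Z^15, C_2 ≅ Z^1.

Boundary ∂_1: C_1 → C_0 maps an edge to its endpoints' difference, ∂[p,q] = q − p. For instance
  ∂FJ = J − F.
The resulting 9×15 matrix has rank 8, and its Smith normal form has invariant factors (1,1,1,1,1,1,1,1).

∂_2: C_2 → C_1 acts by ∂[p,q,r] = [q,r] − [p,r] + [p,q]. For instance
  ∂BDM = DM − BM + BD.
As a 15×1 matrix over Z this has rank 1, with invariant factors (1).

Reading off H_k = ker ∂_k / im ∂_{k+1}:

  H_0: rank C_0 − rank ∂_1 = 9 − 8 = 1, and the invariant factors of ∂_1 are all 1, so H_0 ≅ Z.
  H_1: rank ker ∂_1 − rank ∂_2 = (15 − 8) − 1 = 6, and the invariant factors of ∂_2 are all 1, so H_1 ≅ Z^6.
  H_2: rank ker ∂_2 − rank ∂_3 = (1 − 1) − 0 = 0, and there is no ∂_3, so H_2 ≅ 0.

As a check, the Euler characteristic is 9 − 15 + 1 = -5, which agrees with 1 − 6 + 0 = -5.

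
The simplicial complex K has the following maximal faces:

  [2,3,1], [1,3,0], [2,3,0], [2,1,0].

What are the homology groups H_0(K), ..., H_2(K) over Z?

H_0 = Z,  H_1 = 0,  H_2 = Z.

Fix the vertex order 0 < 1 < 2 < 3 and write every simplex with vertices in increasing order. Then dim K = 2 and the simplices of K are:

  0-simplices (4): [0], [1], [2], [3]
  1-simplices (6): [0,1], [0,2], [0,3], [1,2], [1,3], [2,3]
  2-simplices (4): [0,1,2], [0,1,3], [0,2,3], [1,2,3]

so the chain groups are C_0 ≅ Z^4, C_1 ≅ Z^6, C_2 ≅ Z^4.

Boundary ∂_1: C_1 → C_0 sends each edge [p,q] (with p < q) to q − p.
The 4×6 boundary matrix has rank 3 and Smith normal form diag(1,1,1).

Boundary ∂_2: C_2 → C_1 acts by ∂[p,q,r] = [q,r] − [p,r] + [p,q]. For instance
  ∂[1,2,3] = [2,3] − [1,3] + [1,2],
  ∂[0,1,3] = [1,3] − [0,3] + [0,1].
The 6×4 boundary matrix has rank 3 and Smith normal form diag(1,1,1).

Now H_k = ker ∂_k / im ∂_{k+1}, so:

  H_0: rank C_0 − rank ∂_1 = 4 − 3 = 1, and the invariant factors of ∂_1 are all 1, so H_0 ≅ Z.
  H_1: rank ker ∂_1 − rank ∂_2 = (6 − 3) − 3 = 0, and the invariant factors of ∂_2 are all 1, so H_1 ≅ 0.
  H_2: rank ker ∂_2 − rank ∂_3 = (4 − 3) − 0 = 1, and there is no ∂_3, so H_2 ≅ Z.

As a check, the Euler characteristic is 4 − 6 + 4 = 2, which agrees with 1 − 0 + 1 = 2.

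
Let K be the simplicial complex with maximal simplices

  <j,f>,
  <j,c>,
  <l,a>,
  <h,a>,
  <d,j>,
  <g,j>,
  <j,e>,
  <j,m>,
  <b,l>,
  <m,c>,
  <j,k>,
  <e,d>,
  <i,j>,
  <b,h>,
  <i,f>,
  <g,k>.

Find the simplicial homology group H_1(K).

Order the vertices as a < b < c < d < e < f < g < h < i < j < k < l < m. Listing each simplex with vertices in this order, K has dimension 1 with simplices:

  0-simplices (13): a, b, c, d, e, f, g, h, i, j, k, l, m
  1-simplices (16): ah, al, bh, bl, cj, cm, de, dj, ej, fi, fj, gj, gk, ij, jk, jm

Hence C_0 ≅ Z^13, C_1 ≅ Z^16.

Boundary ∂_1: C_1 → C_0 maps an edge to its endpoints' difference, ∂[p,q] = q − p.
The 13×16 boundary matrix has rank 11 and Smith normal form diag(1,1,1,1,1,1,1,1,1,1,1).

Now H_k = ker ∂_k / im ∂_{k+1}, so:

  H_1: rank ker ∂_1 − rank ∂_2 = (16 − 11) − 0 = 5, and there is no ∂_2, so H_1 ≅ Z^5.

H_1 = Z^5.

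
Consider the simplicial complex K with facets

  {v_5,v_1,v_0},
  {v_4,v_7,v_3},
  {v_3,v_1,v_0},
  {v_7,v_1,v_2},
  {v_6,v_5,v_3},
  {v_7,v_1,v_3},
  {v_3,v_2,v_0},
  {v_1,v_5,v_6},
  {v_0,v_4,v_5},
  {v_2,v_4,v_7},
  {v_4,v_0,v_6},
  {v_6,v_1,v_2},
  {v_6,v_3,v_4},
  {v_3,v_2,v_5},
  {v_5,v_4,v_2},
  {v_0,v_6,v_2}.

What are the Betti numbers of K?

b_0 = 1, b_1 = 2, b_2 = 1.

We work with the vertex ordering v_0 < v_1 < v_2 < v_3 < v_4 < v_5 < v_6 < v_7. The simplices of K, each written with vertices in increasing order, are:

  0-simplices (8): [v_0], [v_1], [v_2], [v_3], [v_4], [v_5], [v_6], [v_7]
  1-simplices (24): (24 of them)
  2-simplices (16): (16 of them)

giving chain groups C_0 ≅ Z^8, C_1 ≅ Z^24, C_2 ≅ Z^16.

∂_1: C_1 → C_0 sends each edge [p,q] (with p < q) to q − p. For instance
  ∂[v_0,v_5] = [v_5] − [v_0].
This gives a 8×24 integer matrix of rank 7; reducing to Smith normal form yields diagonal entries (1,1,1,1,1,1,1).

Boundary ∂_2: C_2 → C_1 sends each 2-simplex [p,q,r] to [q,r] − [p,r] + [p,q]. For instance
  ∂[v_1,v_2,v_6] = [v_2,v_6] − [v_1,v_6] + [v_1,v_2],
  ∂[v_1,v_2,v_7] = [v_2,v_7] − [v_1,v_7] + [v_1,v_2].
The 24×16 boundary matrix has rank 15 and Smith normal form diag(1,1,1,1,1,1,1,1,1,1,1,1,1,1,1).

From H_k ≅ ker(∂_k) / im(∂_{k+1}) we obtain:

  H_0: rank C_0 − rank ∂_1 = 8 − 7 = 1, and the invariant factors of ∂_1 are all 1, so H_0 = Z.
  H_1: rank ker ∂_1 − rank ∂_2 = (24 − 7) − 15 = 2, and the invariant factors of ∂_2 are all 1, so H_1 = Z^2.
  H_2: rank ker ∂_2 − rank ∂_3 = (16 − 15) − 0 = 1, and there is no ∂_3, so H_2 = Z.

Hence the Betti numbers are b_0 = 1, b_1 = 2, b_2 = 1.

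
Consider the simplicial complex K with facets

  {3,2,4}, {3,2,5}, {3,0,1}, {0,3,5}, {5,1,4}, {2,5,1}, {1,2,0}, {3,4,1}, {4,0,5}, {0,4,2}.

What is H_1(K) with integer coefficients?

Take the total order 0 < 1 < 2 < 3 < 4 < 5 on the vertex set. Then K (dimension 2) consists of the simplices:

  0-simplices (6): [0], [1], [2], [3], [4], [5]
  1-simplices (15): [0,1], [0,2], [0,3], [0,4], [0,5], [1,2], [1,3], [1,4], [1,5], [2,3], [2,4], [2,5], [3,4], [3,5], [4,5]
  2-simplices (10): [0,1,2], [0,1,3], [0,2,4], [0,3,5], [0,4,5], [1,2,5], [1,3,4], [1,4,5], [2,3,4], [2,3,5]

giving chain groups C_0 ≅ Z^6, C_1 ≅ Z^15, C_2 ≅ Z^10.

The boundary map ∂_1: C_1 → C_0 maps an edge to its endpoints' difference, ∂[p,q] = q − p.
The 6×15 boundary matrix has rank 5 and Smith normal form diag(1,1,1,1,1).

Boundary ∂_2: C_2 → C_1 acts by ∂[p,q,r] = [q,r] − [p,r] + [p,q]. For instance
  ∂[1,3,4] = [3,4] − [1,4] + [1,3],
  ∂[0,3,5] = [3,5] − [0,5] + [0,3].
The 15×10 boundary matrix has rank 10 and Smith normal form diag(1,1,1,1,1,1,1,1,1,2).

Reading off H_k = ker ∂_k / im ∂_{k+1}:

  H_1: rank ker ∂_1 − rank ∂_2 = (15 − 5) − 10 = 0, and ∂_2 has invariant factor 2 > 1, so H_1 ≅ Z/2Z.

(K is a triangulation of the real projective plane RP^2.)

H_1 ≅ Z/2Z.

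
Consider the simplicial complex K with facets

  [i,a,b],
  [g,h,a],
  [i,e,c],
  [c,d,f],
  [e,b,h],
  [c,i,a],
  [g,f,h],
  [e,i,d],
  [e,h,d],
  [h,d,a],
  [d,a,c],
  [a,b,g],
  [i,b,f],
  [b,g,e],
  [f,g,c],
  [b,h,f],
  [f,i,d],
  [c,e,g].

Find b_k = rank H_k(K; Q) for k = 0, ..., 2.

b_0 = 1, b_1 = 1, b_2 = 0.

K has 9 vertices, 27 edges, 18 triangles.
rank ∂_0 = 0, rank ∂_1 = 8 ⇒ b_0 = 9 − 0 − 8 = 1; all invariant factors of ∂_1 are 1 so no torsion. So H_0 = Z.
rank ∂_1 = 8, rank ∂_2 = 18 ⇒ b_1 = 27 − 8 − 18 = 1; ∂_2 has invariant factor(s) [2] giving torsion. So H_1 = Z ⊕ Z/2Z.
rank ∂_2 = 18, rank ∂_3 = 0 ⇒ b_2 = 18 − 18 − 0 = 0. So H_2 = 0.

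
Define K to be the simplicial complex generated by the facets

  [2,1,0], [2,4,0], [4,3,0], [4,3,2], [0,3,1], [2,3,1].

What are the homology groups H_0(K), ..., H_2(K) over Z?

We work with the vertex ordering 0 < 1 < 2 < 3 < 4. The simplices of K, each written with vertices in increasing order, are:

  0-simplices (5): [0], [1], [2], [3], [4]
  1-simplices (9): [0,1], [0,2], [0,3], [0,4], [1,2], [1,3], [2,3], [2,4], [3,4]
  2-simplices (6): [0,1,2], [0,1,3], [0,2,4], [0,3,4], [1,2,3], [2,3,4]

giving chain groups C_0 ≅ Z^5, C_1 ≅ Z^9, C_2 ≅ Z^6.

Boundary ∂_1: C_1 → C_0 sends each edge [p,q] (with p < q) to q − p. For instance
  ∂[0,1] = [1] − [0].
As a 5×9 matrix over Z this has rank 4, with invariant factors (1,1,1,1).

The boundary map ∂_2: C_2 → C_1 acts by ∂[p,q,r] = [q,r] − [p,r] + [p,q]. For instance
  ∂[0,3,4] = [3,4] − [0,4] + [0,3],
  ∂[0,1,2] = [1,2] − [0,2] + [0,1].
The 9×6 boundary matrix has rank 5 and Smith normal form diag(1,1,1,1,1).

Computing H_k = (kernel of ∂_k) / (image of ∂_{k+1}):

  H_0: rank C_0 − rank ∂_1 = 5 − 4 = 1, and the invariant factors of ∂_1 are all 1, so H_0 = Z.
  H_1: rank ker ∂_1 − rank ∂_2 = (9 − 4) − 5 = 0, and the invariant factors of ∂_2 are all 1, so H_1 = 0.
  H_2: rank ker ∂_2 − rank ∂_3 = (6 − 5) − 0 = 1, and there is no ∂_3, so H_2 = Z.

H_0 = Z,  H_1 = 0,  H_2 = Z.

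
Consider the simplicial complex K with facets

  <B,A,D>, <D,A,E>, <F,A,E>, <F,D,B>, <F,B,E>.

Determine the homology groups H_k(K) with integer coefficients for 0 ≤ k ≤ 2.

Fix the vertex order A < B < D < E < F and write every simplex with vertices in increasing order. Then dim K = 2 and the simplices of K are:

  0-simplices (5): A, B, D, E, F
  1-simplices (10): AB, AD, AE, AF, BD, BE, BF, DE, DF, EF
  2-simplices (5): ABD, ADE, AEF, BDF, BEF

giving chain groups C_0 ≅ Z^5, C_1 ≅ Z^10, C_2 ≅ Z^5.

The boundary map ∂_1: C_1 → C_0 sends each edge [p,q] (with p < q) to q − p. For instance
  ∂DE = E − D.
The resulting 5×10 matrix has rank 4, and its Smith normal form has invariant factors (1,1,1,1).

∂_2: C_2 → C_1 sends each 2-simplex [p,q,r] to [q,r] − [p,r] + [p,q]. For instance
  ∂ABD = BD − AD + AB,
  ∂ADE = DE − AE + AD.
This gives a 10×5 integer matrix of rank 5; reducing to Smith normal form yields diagonal entries (1,1,1,1,1).

From H_k ≅ ker(∂_k) / im(∂_{k+1}) we obtain:

  H_0: rank C_0 − rank ∂_1 = 5 − 4 = 1, and the invariant factors of ∂_1 are all 1, so H_0 ≅ Z.
  H_1: rank ker ∂_1 − rank ∂_2 = (10 − 4) − 5 = 1, and the invariant factors of ∂_2 are all 1, so H_1 ≅ Z.
  H_2: rank ker ∂_2 − rank ∂_3 = (5 − 5) − 0 = 0, and there is no ∂_3, so H_2 ≅ 0.

As a check, the Euler characteristic is 5 − 10 + 5 = 0, which agrees with 1 − 1 + 0 = 0.
(K is a triangulation of the Möbius band.)

H_0 ≅ Z,  H_1 ≅ Z,  H_2 = 0.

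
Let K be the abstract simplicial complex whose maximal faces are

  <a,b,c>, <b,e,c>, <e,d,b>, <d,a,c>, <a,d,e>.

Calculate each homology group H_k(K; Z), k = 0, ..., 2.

Order the vertices as a < b < c < d < e. Listing each simplex with vertices in this order, K has dimension 2 with simplices:

  0-simplices (5): a, b, c, d, e
  1-simplices (10): ab, ac, ad, ae, bc, bd, be, cd, ce, de
  2-simplices (5): abc, acd, ade, bce, bde

so the chain groups are C_0 ≅ Z^5, C_1 ≅ Z^10, C_2 ≅ Z^5.

Boundary ∂_1: C_1 → C_0 is given by ∂[p,q] = [q] − [p].
As a 5×10 matrix over Z this has rank 4, with invariant factors (1,1,1,1).

The boundary map ∂_2: C_2 → C_1 acts by ∂[p,q,r] = [q,r] − [p,r] + [p,q]. For instance
  ∂abc = bc − ac + ab,
  ∂bde = de − be + bd.
As a 10×5 matrix over Z this has rank 5, with invariant factors (1,1,1,1,1).

Now H_k = ker ∂_k / im ∂_{k+1}, so:

  H_0: rank C_0 − rank ∂_1 = 5 − 4 = 1, and the invariant factors of ∂_1 are all 1, so H_0 ≅ Z.
  H_1: rank ker ∂_1 − rank ∂_2 = (10 − 4) − 5 = 1, and the invariant factors of ∂_2 are all 1, so H_1 ≅ Z.
  H_2: rank ker ∂_2 − rank ∂_3 = (5 − 5) − 0 = 0, and there is no ∂_3, so H_2 ≅ 0.

(K is a triangulation of the Möbius band.)

H_0 ≅ Z,  H_1 ≅ Z,  H_2 = 0.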